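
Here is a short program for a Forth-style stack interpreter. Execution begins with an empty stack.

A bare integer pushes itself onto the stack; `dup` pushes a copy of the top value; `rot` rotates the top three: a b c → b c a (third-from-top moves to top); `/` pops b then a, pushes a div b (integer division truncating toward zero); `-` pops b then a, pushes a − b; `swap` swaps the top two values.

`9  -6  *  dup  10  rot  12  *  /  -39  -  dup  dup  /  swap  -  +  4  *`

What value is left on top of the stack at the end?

-368

9    : [9]
-6   : [9, -6]
*    : [-54]
dup  : [-54, -54]
10   : [-54, -54, 10]
rot  : [-54, 10, -54]
12   : [-54, 10, -54, 12]
*    : [-54, 10, -648]
/    : [-54, 0]
-39  : [-54, 0, -39]
-    : [-54, 39]
dup  : [-54, 39, 39]
dup  : [-54, 39, 39, 39]
/    : [-54, 39, 1]
swap : [-54, 1, 39]
-    : [-54, -38]
+    : [-92]
4    : [-92, 4]
*    : [-368]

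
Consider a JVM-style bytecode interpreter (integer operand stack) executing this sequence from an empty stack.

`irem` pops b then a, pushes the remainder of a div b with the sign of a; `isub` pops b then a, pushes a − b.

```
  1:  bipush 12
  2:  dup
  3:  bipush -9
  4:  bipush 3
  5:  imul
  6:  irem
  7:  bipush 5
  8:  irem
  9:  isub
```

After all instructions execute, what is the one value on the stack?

bipush 12 -> 12
dup       -> 12 12
bipush -9 -> 12 12 -9
bipush 3  -> 12 12 -9 3
imul      -> 12 12 -27
irem      -> 12 12
bipush 5  -> 12 12 5
irem      -> 12 2
isub      -> 10

10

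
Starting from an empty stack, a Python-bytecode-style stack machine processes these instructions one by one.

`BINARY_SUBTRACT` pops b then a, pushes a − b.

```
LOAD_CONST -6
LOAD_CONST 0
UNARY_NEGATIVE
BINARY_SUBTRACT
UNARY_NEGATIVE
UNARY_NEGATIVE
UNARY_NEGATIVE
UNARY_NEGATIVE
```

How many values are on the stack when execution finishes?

LOAD_CONST -6    -6
LOAD_CONST 0     -6 0
UNARY_NEGATIVE   -6 0
BINARY_SUBTRACT  -6
UNARY_NEGATIVE   6
UNARY_NEGATIVE   -6
UNARY_NEGATIVE   6
UNARY_NEGATIVE   -6

1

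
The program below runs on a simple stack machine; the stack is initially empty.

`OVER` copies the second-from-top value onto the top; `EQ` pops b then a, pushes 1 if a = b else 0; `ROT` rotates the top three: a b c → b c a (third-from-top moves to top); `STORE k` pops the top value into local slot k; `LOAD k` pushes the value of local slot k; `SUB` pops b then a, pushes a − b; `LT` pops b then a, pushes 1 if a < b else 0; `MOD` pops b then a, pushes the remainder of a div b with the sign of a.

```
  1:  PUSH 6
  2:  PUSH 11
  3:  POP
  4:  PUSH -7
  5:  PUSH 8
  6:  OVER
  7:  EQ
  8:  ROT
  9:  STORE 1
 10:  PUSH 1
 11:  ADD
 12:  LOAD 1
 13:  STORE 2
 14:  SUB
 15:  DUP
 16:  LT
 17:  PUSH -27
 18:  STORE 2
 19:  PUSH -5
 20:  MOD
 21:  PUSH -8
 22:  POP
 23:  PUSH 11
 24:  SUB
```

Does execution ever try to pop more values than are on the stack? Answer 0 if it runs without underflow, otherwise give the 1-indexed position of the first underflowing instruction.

0

PUSH 6   : 6
PUSH 11  : 6 11
POP      : 6
PUSH -7  : 6 -7
PUSH 8   : 6 -7 8
OVER     : 6 -7 8 -7
EQ       : 6 -7 0
ROT      : -7 0 6
STORE 1  : -7 0
PUSH 1   : -7 0 1
ADD      : -7 1
LOAD 1   : -7 1 6
STORE 2  : -7 1
SUB      : -8
DUP      : -8 -8
LT       : 0
PUSH -27 : 0 -27
STORE 2  : 0
PUSH -5  : 0 -5
MOD      : 0
PUSH -8  : 0 -8
POP      : 0
PUSH 11  : 0 11
SUB      : -11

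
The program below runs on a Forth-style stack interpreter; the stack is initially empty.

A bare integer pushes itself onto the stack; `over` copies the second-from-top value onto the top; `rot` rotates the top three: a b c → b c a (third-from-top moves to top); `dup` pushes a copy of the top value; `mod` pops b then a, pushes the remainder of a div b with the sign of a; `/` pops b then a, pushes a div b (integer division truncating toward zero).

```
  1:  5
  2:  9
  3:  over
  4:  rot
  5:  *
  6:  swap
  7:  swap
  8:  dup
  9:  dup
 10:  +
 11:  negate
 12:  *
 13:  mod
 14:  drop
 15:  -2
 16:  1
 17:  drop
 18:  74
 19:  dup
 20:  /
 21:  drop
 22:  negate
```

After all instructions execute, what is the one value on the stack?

2

5      -> [5]
9      -> [5, 9]
over   -> [5, 9, 5]
rot    -> [9, 5, 5]
*      -> [9, 25]
swap   -> [25, 9]
swap   -> [9, 25]
dup    -> [9, 25, 25]
dup    -> [9, 25, 25, 25]
+      -> [9, 25, 50]
negate -> [9, 25, -50]
*      -> [9, -1250]
mod    -> [9]
drop   -> []
-2     -> [-2]
1      -> [-2, 1]
drop   -> [-2]
74     -> [-2, 74]
dup    -> [-2, 74, 74]
/      -> [-2, 1]
drop   -> [-2]
negate -> [2]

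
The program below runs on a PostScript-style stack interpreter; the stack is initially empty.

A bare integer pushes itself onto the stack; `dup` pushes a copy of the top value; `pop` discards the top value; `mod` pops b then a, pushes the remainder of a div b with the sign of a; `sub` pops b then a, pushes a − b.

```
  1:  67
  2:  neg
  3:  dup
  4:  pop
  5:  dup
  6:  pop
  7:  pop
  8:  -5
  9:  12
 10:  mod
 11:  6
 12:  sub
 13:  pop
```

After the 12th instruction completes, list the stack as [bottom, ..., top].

[-11]

67  -> [67]
neg -> [-67]
dup -> [-67, -67]
pop -> [-67]
dup -> [-67, -67]
pop -> [-67]
pop -> []
-5  -> [-5]
12  -> [-5, 12]
mod -> [-5]
6   -> [-5, 6]
sub -> [-11]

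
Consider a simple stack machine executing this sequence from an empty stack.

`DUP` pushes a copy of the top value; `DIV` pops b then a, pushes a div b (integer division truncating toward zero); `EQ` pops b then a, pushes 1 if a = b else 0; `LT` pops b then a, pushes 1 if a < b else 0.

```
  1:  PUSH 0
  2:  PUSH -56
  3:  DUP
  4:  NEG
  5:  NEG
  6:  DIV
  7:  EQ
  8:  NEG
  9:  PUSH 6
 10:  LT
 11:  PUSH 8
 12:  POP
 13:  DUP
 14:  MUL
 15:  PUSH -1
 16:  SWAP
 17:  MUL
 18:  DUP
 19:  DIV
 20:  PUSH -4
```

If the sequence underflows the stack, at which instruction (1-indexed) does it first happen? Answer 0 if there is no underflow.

0

PUSH 0    0
PUSH -56  0 -56
DUP       0 -56 -56
NEG       0 -56 56
NEG       0 -56 -56
DIV       0 1
EQ        0
NEG       0
PUSH 6    0 6
LT        1
PUSH 8    1 8
POP       1
DUP       1 1
MUL       1
PUSH -1   1 -1
SWAP      -1 1
MUL       -1
DUP       -1 -1
DIV       1
PUSH -4   1 -4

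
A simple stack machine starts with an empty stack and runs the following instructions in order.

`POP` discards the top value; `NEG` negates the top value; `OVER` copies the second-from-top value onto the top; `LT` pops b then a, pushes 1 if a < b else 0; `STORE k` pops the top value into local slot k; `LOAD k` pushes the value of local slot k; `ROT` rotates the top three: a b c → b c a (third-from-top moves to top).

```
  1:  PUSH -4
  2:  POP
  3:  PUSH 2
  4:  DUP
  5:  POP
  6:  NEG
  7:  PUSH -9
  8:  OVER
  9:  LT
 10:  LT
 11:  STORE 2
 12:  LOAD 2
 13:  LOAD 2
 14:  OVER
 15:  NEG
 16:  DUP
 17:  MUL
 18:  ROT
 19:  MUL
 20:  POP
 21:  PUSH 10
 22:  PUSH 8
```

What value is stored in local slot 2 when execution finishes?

1

PUSH -4 → [-4]
POP     → []
PUSH 2  → [2]
DUP     → [2, 2]
POP     → [2]
NEG     → [-2]
PUSH -9 → [-2, -9]
OVER    → [-2, -9, -2]
LT      → [-2, 1]
LT      → [1]
STORE 2 → []
LOAD 2  → [1]
LOAD 2  → [1, 1]
OVER    → [1, 1, 1]
NEG     → [1, 1, -1]
DUP     → [1, 1, -1, -1]
MUL     → [1, 1, 1]
ROT     → [1, 1, 1]
MUL     → [1, 1]
POP     → [1]
PUSH 10 → [1, 10]
PUSH 8  → [1, 10, 8]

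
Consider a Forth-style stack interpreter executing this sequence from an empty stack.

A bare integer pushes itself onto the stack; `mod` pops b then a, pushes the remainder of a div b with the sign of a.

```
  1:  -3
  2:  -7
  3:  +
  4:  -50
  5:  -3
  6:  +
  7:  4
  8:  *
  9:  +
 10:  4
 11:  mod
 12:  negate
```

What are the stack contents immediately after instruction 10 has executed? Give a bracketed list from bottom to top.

[-222, 4]

-3  : -3
-7  : -3 -7
+   : -10
-50 : -10 -50
-3  : -10 -50 -3
+   : -10 -53
4   : -10 -53 4
*   : -10 -212
+   : -222
4   : -222 4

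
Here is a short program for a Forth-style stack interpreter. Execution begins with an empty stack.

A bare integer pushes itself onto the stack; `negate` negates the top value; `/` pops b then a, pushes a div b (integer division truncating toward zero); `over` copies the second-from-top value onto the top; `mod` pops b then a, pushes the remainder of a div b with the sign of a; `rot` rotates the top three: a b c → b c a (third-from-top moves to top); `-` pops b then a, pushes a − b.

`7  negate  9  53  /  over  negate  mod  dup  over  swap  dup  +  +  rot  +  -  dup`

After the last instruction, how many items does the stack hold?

7      -> 7
negate -> -7
9      -> -7 9
53     -> -7 9 53
/      -> -7 0
over   -> -7 0 -7
negate -> -7 0 7
mod    -> -7 0
dup    -> -7 0 0
over   -> -7 0 0 0
swap   -> -7 0 0 0
dup    -> -7 0 0 0 0
+      -> -7 0 0 0
+      -> -7 0 0
rot    -> 0 0 -7
+      -> 0 -7
-      -> 7
dup    -> 7 7

2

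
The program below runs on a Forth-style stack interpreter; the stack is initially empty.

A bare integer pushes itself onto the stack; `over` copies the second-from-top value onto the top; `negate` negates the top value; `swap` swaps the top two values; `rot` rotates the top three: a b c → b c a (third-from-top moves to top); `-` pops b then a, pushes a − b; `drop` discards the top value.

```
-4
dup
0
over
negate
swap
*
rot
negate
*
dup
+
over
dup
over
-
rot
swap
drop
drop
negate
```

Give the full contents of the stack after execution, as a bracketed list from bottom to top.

-4      [-4]
dup     [-4, -4]
0       [-4, -4, 0]
over    [-4, -4, 0, -4]
negate  [-4, -4, 0, 4]
swap    [-4, -4, 4, 0]
*       [-4, -4, 0]
rot     [-4, 0, -4]
negate  [-4, 0, 4]
*       [-4, 0]
dup     [-4, 0, 0]
+       [-4, 0]
over    [-4, 0, -4]
dup     [-4, 0, -4, -4]
over    [-4, 0, -4, -4, -4]
-       [-4, 0, -4, 0]
rot     [-4, -4, 0, 0]
swap    [-4, -4, 0, 0]
drop    [-4, -4, 0]
drop    [-4, -4]
negate  [-4, 4]

[-4, 4]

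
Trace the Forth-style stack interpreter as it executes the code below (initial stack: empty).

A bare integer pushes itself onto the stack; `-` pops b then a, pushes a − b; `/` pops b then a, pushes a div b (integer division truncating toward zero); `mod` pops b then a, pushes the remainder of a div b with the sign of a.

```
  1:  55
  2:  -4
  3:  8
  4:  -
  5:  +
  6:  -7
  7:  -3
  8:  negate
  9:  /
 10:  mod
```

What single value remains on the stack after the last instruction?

55     : [55]
-4     : [55, -4]
8      : [55, -4, 8]
-      : [55, -12]
+      : [43]
-7     : [43, -7]
-3     : [43, -7, -3]
negate : [43, -7, 3]
/      : [43, -2]
mod    : [1]

1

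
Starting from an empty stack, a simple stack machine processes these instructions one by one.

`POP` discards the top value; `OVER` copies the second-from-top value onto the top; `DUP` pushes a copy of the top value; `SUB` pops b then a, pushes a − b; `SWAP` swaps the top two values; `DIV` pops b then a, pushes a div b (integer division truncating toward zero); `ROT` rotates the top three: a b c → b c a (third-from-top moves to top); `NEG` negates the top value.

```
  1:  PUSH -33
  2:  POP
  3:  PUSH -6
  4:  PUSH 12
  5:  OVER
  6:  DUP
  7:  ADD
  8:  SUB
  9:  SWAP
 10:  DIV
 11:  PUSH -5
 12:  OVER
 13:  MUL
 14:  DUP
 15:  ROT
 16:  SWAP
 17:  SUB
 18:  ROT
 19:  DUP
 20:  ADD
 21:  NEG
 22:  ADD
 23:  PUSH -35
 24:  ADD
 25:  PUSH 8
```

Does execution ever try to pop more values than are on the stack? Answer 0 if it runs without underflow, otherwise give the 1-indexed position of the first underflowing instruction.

PUSH -33 -> -33
POP      -> (empty)
PUSH -6  -> -6
PUSH 12  -> -6 12
OVER     -> -6 12 -6
DUP      -> -6 12 -6 -6
ADD      -> -6 12 -12
SUB      -> -6 24
SWAP     -> 24 -6
DIV      -> -4
PUSH -5  -> -4 -5
OVER     -> -4 -5 -4
MUL      -> -4 20
DUP      -> -4 20 20
ROT      -> 20 20 -4
SWAP     -> 20 -4 20
SUB      -> 20 -24
ROT  — needs 3 operands, stack has 2 → underflow

18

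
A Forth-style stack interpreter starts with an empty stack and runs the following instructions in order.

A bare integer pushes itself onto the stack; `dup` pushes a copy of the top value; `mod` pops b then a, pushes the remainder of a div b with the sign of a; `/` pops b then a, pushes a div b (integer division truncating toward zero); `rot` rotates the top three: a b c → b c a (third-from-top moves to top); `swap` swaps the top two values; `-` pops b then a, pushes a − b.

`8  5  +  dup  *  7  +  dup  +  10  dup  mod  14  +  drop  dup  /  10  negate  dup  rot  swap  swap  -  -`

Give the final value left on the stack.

1

8      -> 8
5      -> 8 5
+      -> 13
dup    -> 13 13
*      -> 169
7      -> 169 7
+      -> 176
dup    -> 176 176
+      -> 352
10     -> 352 10
dup    -> 352 10 10
mod    -> 352 0
14     -> 352 0 14
+      -> 352 14
drop   -> 352
dup    -> 352 352
/      -> 1
10     -> 1 10
negate -> 1 -10
dup    -> 1 -10 -10
rot    -> -10 -10 1
swap   -> -10 1 -10
swap   -> -10 -10 1
-      -> -10 -11
-      -> 1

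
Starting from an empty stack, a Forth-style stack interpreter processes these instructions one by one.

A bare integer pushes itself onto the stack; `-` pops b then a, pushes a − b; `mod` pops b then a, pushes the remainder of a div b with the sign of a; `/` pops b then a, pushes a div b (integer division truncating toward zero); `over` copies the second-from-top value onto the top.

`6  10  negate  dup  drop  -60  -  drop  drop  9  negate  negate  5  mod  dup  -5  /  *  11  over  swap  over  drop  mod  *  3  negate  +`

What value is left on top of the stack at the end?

6      : [6]
10     : [6, 10]
negate : [6, -10]
dup    : [6, -10, -10]
drop   : [6, -10]
-60    : [6, -10, -60]
-      : [6, 50]
drop   : [6]
drop   : []
9      : [9]
negate : [-9]
negate : [9]
5      : [9, 5]
mod    : [4]
dup    : [4, 4]
-5     : [4, 4, -5]
/      : [4, 0]
*      : [0]
11     : [0, 11]
over   : [0, 11, 0]
swap   : [0, 0, 11]
over   : [0, 0, 11, 0]
drop   : [0, 0, 11]
mod    : [0, 0]
*      : [0]
3      : [0, 3]
negate : [0, -3]
+      : [-3]

-3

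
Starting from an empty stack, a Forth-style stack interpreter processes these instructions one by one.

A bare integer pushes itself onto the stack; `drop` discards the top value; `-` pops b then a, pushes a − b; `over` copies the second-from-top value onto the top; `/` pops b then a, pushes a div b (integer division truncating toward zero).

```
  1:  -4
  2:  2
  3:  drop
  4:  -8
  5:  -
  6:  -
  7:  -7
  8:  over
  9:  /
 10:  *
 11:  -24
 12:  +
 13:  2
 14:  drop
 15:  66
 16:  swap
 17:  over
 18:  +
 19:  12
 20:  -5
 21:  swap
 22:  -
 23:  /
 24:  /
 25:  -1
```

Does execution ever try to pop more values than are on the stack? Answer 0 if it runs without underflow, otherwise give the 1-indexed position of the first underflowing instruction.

6

-4   : -4
2    : -4 2
drop : -4
-8   : -4 -8
-    : 4
-  — needs 2 operands, stack has 1 → underflow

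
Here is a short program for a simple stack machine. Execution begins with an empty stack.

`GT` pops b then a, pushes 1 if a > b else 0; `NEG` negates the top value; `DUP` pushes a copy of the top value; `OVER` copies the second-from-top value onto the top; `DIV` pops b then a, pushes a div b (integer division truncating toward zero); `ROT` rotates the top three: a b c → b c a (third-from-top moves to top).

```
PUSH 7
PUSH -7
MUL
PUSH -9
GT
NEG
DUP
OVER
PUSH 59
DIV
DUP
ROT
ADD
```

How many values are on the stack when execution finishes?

3

PUSH 7  -> [7]
PUSH -7 -> [7, -7]
MUL     -> [-49]
PUSH -9 -> [-49, -9]
GT      -> [0]
NEG     -> [0]
DUP     -> [0, 0]
OVER    -> [0, 0, 0]
PUSH 59 -> [0, 0, 0, 59]
DIV     -> [0, 0, 0]
DUP     -> [0, 0, 0, 0]
ROT     -> [0, 0, 0, 0]
ADD     -> [0, 0, 0]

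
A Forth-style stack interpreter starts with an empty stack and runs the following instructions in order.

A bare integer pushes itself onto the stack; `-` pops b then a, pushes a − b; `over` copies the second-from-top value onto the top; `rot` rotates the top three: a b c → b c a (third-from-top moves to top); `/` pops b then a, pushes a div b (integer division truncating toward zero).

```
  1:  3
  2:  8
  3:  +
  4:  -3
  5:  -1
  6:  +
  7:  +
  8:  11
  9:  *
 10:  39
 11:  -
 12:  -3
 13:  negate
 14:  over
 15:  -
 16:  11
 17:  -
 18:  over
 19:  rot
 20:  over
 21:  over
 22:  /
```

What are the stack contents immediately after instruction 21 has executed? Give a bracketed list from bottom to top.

3      → [3]
8      → [3, 8]
+      → [11]
-3     → [11, -3]
-1     → [11, -3, -1]
+      → [11, -4]
+      → [7]
11     → [7, 11]
*      → [77]
39     → [77, 39]
-      → [38]
-3     → [38, -3]
negate → [38, 3]
over   → [38, 3, 38]
-      → [38, -35]
11     → [38, -35, 11]
-      → [38, -46]
over   → [38, -46, 38]
rot    → [-46, 38, 38]
over   → [-46, 38, 38, 38]
over   → [-46, 38, 38, 38, 38]

[-46, 38, 38, 38, 38]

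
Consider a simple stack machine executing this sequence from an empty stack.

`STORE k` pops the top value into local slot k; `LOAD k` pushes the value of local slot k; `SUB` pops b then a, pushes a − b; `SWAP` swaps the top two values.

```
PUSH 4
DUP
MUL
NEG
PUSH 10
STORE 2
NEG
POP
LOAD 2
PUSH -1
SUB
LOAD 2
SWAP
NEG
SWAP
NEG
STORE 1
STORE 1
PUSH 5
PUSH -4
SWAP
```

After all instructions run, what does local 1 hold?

-11

PUSH 4  → [4]
DUP     → [4, 4]
MUL     → [16]
NEG     → [-16]
PUSH 10 → [-16, 10]
STORE 2 → [-16]
NEG     → [16]
POP     → []
LOAD 2  → [10]
PUSH -1 → [10, -1]
SUB     → [11]
LOAD 2  → [11, 10]
SWAP    → [10, 11]
NEG     → [10, -11]
SWAP    → [-11, 10]
NEG     → [-11, -10]
STORE 1 → [-11]
STORE 1 → []
PUSH 5  → [5]
PUSH -4 → [5, -4]
SWAP    → [-4, 5]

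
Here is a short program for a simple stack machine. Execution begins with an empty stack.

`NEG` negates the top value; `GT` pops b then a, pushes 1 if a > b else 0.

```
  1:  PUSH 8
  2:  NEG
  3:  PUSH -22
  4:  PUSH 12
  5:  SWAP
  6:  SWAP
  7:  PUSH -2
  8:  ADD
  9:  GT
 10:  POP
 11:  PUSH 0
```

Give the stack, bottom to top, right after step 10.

[-8]

PUSH 8   -> [8]
NEG      -> [-8]
PUSH -22 -> [-8, -22]
PUSH 12  -> [-8, -22, 12]
SWAP     -> [-8, 12, -22]
SWAP     -> [-8, -22, 12]
PUSH -2  -> [-8, -22, 12, -2]
ADD      -> [-8, -22, 10]
GT       -> [-8, 0]
POP      -> [-8]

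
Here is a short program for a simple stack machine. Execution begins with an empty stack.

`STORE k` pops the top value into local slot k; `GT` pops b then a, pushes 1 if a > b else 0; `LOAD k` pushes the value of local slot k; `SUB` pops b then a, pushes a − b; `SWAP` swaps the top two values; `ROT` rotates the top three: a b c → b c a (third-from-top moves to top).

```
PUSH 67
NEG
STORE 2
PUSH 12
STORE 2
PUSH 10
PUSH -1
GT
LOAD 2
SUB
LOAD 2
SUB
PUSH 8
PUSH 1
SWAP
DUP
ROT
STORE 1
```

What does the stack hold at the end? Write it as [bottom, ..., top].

[-23, 8, 8]

PUSH 67 -> 67
NEG     -> -67
STORE 2 -> (empty)
PUSH 12 -> 12
STORE 2 -> (empty)
PUSH 10 -> 10
PUSH -1 -> 10 -1
GT      -> 1
LOAD 2  -> 1 12
SUB     -> -11
LOAD 2  -> -11 12
SUB     -> -23
PUSH 8  -> -23 8
PUSH 1  -> -23 8 1
SWAP    -> -23 1 8
DUP     -> -23 1 8 8
ROT     -> -23 8 8 1
STORE 1 -> -23 8 8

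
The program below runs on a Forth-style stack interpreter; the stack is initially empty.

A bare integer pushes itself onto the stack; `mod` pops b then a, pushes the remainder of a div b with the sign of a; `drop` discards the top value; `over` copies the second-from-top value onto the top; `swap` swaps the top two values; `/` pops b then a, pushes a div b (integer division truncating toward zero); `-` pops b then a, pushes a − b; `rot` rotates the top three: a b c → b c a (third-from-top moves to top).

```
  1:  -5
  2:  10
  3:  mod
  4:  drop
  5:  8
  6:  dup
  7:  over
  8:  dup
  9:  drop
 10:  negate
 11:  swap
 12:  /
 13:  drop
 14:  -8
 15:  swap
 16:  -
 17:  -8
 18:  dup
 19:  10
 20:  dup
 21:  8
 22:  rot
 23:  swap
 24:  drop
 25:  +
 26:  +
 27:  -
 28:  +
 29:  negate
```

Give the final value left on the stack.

-5     : -5
10     : -5 10
mod    : -5
drop   : (empty)
8      : 8
dup    : 8 8
over   : 8 8 8
dup    : 8 8 8 8
drop   : 8 8 8
negate : 8 8 -8
swap   : 8 -8 8
/      : 8 -1
drop   : 8
-8     : 8 -8
swap   : -8 8
-      : -16
-8     : -16 -8
dup    : -16 -8 -8
10     : -16 -8 -8 10
dup    : -16 -8 -8 10 10
8      : -16 -8 -8 10 10 8
rot    : -16 -8 -8 10 8 10
swap   : -16 -8 -8 10 10 8
drop   : -16 -8 -8 10 10
+      : -16 -8 -8 20
+      : -16 -8 12
-      : -16 -20
+      : -36
negate : 36

36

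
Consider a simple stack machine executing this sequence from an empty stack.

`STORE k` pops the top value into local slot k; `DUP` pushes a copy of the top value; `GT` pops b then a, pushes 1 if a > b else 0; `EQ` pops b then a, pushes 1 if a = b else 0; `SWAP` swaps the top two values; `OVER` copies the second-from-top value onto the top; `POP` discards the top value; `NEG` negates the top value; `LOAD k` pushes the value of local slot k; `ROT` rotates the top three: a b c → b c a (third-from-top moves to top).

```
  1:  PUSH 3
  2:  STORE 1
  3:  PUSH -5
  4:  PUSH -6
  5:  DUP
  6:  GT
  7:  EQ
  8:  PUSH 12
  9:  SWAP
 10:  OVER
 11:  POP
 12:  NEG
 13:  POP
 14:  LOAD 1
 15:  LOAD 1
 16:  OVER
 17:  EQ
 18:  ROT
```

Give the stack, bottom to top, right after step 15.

[12, 3, 3]

PUSH 3  : 3
STORE 1 : (empty)
PUSH -5 : -5
PUSH -6 : -5 -6
DUP     : -5 -6 -6
GT      : -5 0
EQ      : 0
PUSH 12 : 0 12
SWAP    : 12 0
OVER    : 12 0 12
POP     : 12 0
NEG     : 12 0
POP     : 12
LOAD 1  : 12 3
LOAD 1  : 12 3 3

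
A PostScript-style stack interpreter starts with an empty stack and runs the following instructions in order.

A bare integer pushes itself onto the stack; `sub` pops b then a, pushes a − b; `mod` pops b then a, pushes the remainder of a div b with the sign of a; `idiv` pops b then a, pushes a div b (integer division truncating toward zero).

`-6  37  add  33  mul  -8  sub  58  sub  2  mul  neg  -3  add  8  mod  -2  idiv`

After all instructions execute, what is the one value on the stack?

2

-6   : -6
37   : -6 37
add  : 31
33   : 31 33
mul  : 1023
-8   : 1023 -8
sub  : 1031
58   : 1031 58
sub  : 973
2    : 973 2
mul  : 1946
neg  : -1946
-3   : -1946 -3
add  : -1949
8    : -1949 8
mod  : -5
-2   : -5 -2
idiv : 2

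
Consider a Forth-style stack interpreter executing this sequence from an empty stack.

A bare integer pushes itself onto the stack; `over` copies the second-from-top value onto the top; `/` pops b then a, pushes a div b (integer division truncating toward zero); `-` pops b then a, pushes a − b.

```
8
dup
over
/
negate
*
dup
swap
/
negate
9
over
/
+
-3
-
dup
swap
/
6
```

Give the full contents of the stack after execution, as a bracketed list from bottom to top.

[1, 6]

8       [8]
dup     [8, 8]
over    [8, 8, 8]
/       [8, 1]
negate  [8, -1]
*       [-8]
dup     [-8, -8]
swap    [-8, -8]
/       [1]
negate  [-1]
9       [-1, 9]
over    [-1, 9, -1]
/       [-1, -9]
+       [-10]
-3      [-10, -3]
-       [-7]
dup     [-7, -7]
swap    [-7, -7]
/       [1]
6       [1, 6]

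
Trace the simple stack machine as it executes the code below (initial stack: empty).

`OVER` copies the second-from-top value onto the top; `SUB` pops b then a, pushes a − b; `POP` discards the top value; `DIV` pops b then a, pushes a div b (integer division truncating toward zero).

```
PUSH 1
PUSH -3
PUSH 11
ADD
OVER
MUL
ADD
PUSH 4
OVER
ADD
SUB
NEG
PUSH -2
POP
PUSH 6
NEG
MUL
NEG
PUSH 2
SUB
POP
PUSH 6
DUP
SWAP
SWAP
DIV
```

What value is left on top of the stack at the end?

PUSH 1  -> [1]
PUSH -3 -> [1, -3]
PUSH 11 -> [1, -3, 11]
ADD     -> [1, 8]
OVER    -> [1, 8, 1]
MUL     -> [1, 8]
ADD     -> [9]
PUSH 4  -> [9, 4]
OVER    -> [9, 4, 9]
ADD     -> [9, 13]
SUB     -> [-4]
NEG     -> [4]
PUSH -2 -> [4, -2]
POP     -> [4]
PUSH 6  -> [4, 6]
NEG     -> [4, -6]
MUL     -> [-24]
NEG     -> [24]
PUSH 2  -> [24, 2]
SUB     -> [22]
POP     -> []
PUSH 6  -> [6]
DUP     -> [6, 6]
SWAP    -> [6, 6]
SWAP    -> [6, 6]
DIV     -> [1]

1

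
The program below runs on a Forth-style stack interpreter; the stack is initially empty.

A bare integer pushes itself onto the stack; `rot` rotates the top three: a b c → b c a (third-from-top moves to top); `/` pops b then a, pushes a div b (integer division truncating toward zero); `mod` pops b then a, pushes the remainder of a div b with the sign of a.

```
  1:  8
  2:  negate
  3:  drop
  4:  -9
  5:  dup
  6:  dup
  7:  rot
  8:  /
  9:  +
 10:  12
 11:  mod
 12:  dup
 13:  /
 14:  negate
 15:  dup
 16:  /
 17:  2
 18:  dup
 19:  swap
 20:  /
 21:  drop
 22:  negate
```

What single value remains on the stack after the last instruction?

-1

8      : [8]
negate : [-8]
drop   : []
-9     : [-9]
dup    : [-9, -9]
dup    : [-9, -9, -9]
rot    : [-9, -9, -9]
/      : [-9, 1]
+      : [-8]
12     : [-8, 12]
mod    : [-8]
dup    : [-8, -8]
/      : [1]
negate : [-1]
dup    : [-1, -1]
/      : [1]
2      : [1, 2]
dup    : [1, 2, 2]
swap   : [1, 2, 2]
/      : [1, 1]
drop   : [1]
negate : [-1]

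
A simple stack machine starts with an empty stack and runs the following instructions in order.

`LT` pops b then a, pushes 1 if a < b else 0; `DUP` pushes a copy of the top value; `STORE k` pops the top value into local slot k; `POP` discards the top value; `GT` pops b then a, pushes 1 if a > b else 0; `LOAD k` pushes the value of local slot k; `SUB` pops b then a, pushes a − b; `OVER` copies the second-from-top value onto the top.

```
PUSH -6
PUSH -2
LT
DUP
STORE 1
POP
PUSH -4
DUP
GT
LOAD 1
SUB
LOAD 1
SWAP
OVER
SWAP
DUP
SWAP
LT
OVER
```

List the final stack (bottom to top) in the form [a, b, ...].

PUSH -6  [-6]
PUSH -2  [-6, -2]
LT       [1]
DUP      [1, 1]
STORE 1  [1]
POP      []
PUSH -4  [-4]
DUP      [-4, -4]
GT       [0]
LOAD 1   [0, 1]
SUB      [-1]
LOAD 1   [-1, 1]
SWAP     [1, -1]
OVER     [1, -1, 1]
SWAP     [1, 1, -1]
DUP      [1, 1, -1, -1]
SWAP     [1, 1, -1, -1]
LT       [1, 1, 0]
OVER     [1, 1, 0, 1]

[1, 1, 0, 1]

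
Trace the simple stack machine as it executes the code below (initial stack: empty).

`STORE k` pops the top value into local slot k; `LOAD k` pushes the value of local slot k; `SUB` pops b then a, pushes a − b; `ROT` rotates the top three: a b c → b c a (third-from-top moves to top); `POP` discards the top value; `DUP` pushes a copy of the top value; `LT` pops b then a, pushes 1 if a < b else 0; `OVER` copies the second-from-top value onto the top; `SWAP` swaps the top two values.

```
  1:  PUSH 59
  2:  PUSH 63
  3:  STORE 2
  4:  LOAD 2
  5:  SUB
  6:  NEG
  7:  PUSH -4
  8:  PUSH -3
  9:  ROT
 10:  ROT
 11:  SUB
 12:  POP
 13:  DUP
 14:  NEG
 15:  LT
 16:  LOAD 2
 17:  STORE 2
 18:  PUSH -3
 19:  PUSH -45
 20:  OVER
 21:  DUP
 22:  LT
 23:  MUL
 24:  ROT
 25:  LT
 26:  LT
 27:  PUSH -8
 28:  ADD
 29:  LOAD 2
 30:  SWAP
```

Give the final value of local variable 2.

PUSH 59  → [59]
PUSH 63  → [59, 63]
STORE 2  → [59]
LOAD 2   → [59, 63]
SUB      → [-4]
NEG      → [4]
PUSH -4  → [4, -4]
PUSH -3  → [4, -4, -3]
ROT      → [-4, -3, 4]
ROT      → [-3, 4, -4]
SUB      → [-3, 8]
POP      → [-3]
DUP      → [-3, -3]
NEG      → [-3, 3]
LT       → [1]
LOAD 2   → [1, 63]
STORE 2  → [1]
PUSH -3  → [1, -3]
PUSH -45 → [1, -3, -45]
OVER     → [1, -3, -45, -3]
DUP      → [1, -3, -45, -3, -3]
LT       → [1, -3, -45, 0]
MUL      → [1, -3, 0]
ROT      → [-3, 0, 1]
LT       → [-3, 1]
LT       → [1]
PUSH -8  → [1, -8]
ADD      → [-7]
LOAD 2   → [-7, 63]
SWAP     → [63, -7]

63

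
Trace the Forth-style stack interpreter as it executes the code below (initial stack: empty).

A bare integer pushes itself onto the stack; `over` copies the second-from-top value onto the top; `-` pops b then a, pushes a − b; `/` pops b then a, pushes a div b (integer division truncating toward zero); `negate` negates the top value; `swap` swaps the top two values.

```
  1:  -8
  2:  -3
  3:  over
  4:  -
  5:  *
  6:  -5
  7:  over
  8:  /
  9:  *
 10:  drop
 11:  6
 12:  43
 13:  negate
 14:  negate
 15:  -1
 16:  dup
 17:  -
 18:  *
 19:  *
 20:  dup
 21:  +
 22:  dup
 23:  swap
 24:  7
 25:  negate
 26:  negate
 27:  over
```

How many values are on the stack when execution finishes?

-8     -> [-8]
-3     -> [-8, -3]
over   -> [-8, -3, -8]
-      -> [-8, 5]
*      -> [-40]
-5     -> [-40, -5]
over   -> [-40, -5, -40]
/      -> [-40, 0]
*      -> [0]
drop   -> []
6      -> [6]
43     -> [6, 43]
negate -> [6, -43]
negate -> [6, 43]
-1     -> [6, 43, -1]
dup    -> [6, 43, -1, -1]
-      -> [6, 43, 0]
*      -> [6, 0]
*      -> [0]
dup    -> [0, 0]
+      -> [0]
dup    -> [0, 0]
swap   -> [0, 0]
7      -> [0, 0, 7]
negate -> [0, 0, -7]
negate -> [0, 0, 7]
over   -> [0, 0, 7, 0]

4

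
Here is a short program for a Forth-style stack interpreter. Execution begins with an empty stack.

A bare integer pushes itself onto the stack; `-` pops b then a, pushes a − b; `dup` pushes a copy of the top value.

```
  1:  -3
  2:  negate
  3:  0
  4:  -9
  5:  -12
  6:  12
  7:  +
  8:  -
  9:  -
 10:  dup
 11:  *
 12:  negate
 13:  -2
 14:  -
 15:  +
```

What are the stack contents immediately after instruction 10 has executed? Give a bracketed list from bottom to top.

[3, 9, 9]

-3     -> -3
negate -> 3
0      -> 3 0
-9     -> 3 0 -9
-12    -> 3 0 -9 -12
12     -> 3 0 -9 -12 12
+      -> 3 0 -9 0
-      -> 3 0 -9
-      -> 3 9
dup    -> 3 9 9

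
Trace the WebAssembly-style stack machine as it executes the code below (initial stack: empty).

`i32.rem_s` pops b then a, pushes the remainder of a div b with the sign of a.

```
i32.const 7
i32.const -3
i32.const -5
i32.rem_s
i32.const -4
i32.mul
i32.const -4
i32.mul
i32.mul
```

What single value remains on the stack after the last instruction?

i32.const 7   [7]
i32.const -3  [7, -3]
i32.const -5  [7, -3, -5]
i32.rem_s     [7, -3]
i32.const -4  [7, -3, -4]
i32.mul       [7, 12]
i32.const -4  [7, 12, -4]
i32.mul       [7, -48]
i32.mul       [-336]

-336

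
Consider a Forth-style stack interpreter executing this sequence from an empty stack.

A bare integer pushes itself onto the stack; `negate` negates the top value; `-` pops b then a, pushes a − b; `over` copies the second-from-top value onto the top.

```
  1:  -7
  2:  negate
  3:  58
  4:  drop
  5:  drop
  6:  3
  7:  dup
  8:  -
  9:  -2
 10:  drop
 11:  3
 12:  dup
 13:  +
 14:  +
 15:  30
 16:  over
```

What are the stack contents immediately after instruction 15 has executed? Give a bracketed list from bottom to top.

[6, 30]

-7      [-7]
negate  [7]
58      [7, 58]
drop    [7]
drop    []
3       [3]
dup     [3, 3]
-       [0]
-2      [0, -2]
drop    [0]
3       [0, 3]
dup     [0, 3, 3]
+       [0, 6]
+       [6]
30      [6, 30]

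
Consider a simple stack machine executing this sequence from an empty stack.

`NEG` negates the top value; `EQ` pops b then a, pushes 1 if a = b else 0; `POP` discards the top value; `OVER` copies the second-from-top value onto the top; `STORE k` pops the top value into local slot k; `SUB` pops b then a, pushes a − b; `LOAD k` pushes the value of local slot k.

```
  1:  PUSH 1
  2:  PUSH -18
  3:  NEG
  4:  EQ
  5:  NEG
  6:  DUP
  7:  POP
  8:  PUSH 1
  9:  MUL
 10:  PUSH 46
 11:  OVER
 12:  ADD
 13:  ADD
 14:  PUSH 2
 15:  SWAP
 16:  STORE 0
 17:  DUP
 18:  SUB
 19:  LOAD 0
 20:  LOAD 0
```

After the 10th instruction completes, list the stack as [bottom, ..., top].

[0, 46]

PUSH 1   → [1]
PUSH -18 → [1, -18]
NEG      → [1, 18]
EQ       → [0]
NEG      → [0]
DUP      → [0, 0]
POP      → [0]
PUSH 1   → [0, 1]
MUL      → [0]
PUSH 46  → [0, 46]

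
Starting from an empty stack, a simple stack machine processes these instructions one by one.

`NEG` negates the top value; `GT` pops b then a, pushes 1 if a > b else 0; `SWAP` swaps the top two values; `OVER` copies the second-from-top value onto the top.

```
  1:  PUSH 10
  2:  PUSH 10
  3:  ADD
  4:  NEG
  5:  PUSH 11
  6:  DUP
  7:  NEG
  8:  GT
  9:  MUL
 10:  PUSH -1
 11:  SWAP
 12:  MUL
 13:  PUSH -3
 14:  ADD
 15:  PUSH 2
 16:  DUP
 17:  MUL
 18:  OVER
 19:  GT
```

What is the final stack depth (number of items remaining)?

2

PUSH 10 : [10]
PUSH 10 : [10, 10]
ADD     : [20]
NEG     : [-20]
PUSH 11 : [-20, 11]
DUP     : [-20, 11, 11]
NEG     : [-20, 11, -11]
GT      : [-20, 1]
MUL     : [-20]
PUSH -1 : [-20, -1]
SWAP    : [-1, -20]
MUL     : [20]
PUSH -3 : [20, -3]
ADD     : [17]
PUSH 2  : [17, 2]
DUP     : [17, 2, 2]
MUL     : [17, 4]
OVER    : [17, 4, 17]
GT      : [17, 0]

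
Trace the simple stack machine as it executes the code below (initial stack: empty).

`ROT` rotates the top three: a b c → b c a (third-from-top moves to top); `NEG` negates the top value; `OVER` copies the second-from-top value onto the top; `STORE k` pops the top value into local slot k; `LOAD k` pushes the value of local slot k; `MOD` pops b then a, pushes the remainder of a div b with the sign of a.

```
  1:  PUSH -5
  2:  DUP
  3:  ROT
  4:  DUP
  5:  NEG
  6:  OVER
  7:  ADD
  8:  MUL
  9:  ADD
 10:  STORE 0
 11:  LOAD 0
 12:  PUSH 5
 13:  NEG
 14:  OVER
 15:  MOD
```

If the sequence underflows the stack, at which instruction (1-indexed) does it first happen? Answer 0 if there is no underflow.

3

PUSH -5 → -5
DUP     → -5 -5
ROT  — needs 3 operands, stack has 2 → underflow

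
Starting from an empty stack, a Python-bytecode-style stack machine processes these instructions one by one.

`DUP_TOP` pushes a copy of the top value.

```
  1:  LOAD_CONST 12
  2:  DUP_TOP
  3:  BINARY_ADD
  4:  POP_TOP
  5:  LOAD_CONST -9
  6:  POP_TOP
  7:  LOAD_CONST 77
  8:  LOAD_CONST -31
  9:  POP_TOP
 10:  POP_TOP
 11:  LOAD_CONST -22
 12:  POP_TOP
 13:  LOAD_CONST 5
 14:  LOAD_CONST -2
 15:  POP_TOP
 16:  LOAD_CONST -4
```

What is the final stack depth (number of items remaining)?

2

LOAD_CONST 12  → 12
DUP_TOP        → 12 12
BINARY_ADD     → 24
POP_TOP        → (empty)
LOAD_CONST -9  → -9
POP_TOP        → (empty)
LOAD_CONST 77  → 77
LOAD_CONST -31 → 77 -31
POP_TOP        → 77
POP_TOP        → (empty)
LOAD_CONST -22 → -22
POP_TOP        → (empty)
LOAD_CONST 5   → 5
LOAD_CONST -2  → 5 -2
POP_TOP        → 5
LOAD_CONST -4  → 5 -4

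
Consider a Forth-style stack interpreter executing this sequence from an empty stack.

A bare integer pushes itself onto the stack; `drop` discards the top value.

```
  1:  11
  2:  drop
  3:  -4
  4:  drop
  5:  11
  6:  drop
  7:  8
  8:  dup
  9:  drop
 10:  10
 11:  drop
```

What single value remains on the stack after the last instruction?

11   : [11]
drop : []
-4   : [-4]
drop : []
11   : [11]
drop : []
8    : [8]
dup  : [8, 8]
drop : [8]
10   : [8, 10]
drop : [8]

8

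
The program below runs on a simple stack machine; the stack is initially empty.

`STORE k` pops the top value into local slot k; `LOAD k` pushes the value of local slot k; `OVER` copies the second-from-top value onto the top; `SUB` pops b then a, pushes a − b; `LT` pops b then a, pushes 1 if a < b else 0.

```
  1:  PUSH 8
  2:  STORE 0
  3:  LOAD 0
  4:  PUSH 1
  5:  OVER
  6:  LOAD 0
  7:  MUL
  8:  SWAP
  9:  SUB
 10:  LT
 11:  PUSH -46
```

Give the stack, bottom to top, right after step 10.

[1]

PUSH 8  -> 8
STORE 0 -> (empty)
LOAD 0  -> 8
PUSH 1  -> 8 1
OVER    -> 8 1 8
LOAD 0  -> 8 1 8 8
MUL     -> 8 1 64
SWAP    -> 8 64 1
SUB     -> 8 63
LT      -> 1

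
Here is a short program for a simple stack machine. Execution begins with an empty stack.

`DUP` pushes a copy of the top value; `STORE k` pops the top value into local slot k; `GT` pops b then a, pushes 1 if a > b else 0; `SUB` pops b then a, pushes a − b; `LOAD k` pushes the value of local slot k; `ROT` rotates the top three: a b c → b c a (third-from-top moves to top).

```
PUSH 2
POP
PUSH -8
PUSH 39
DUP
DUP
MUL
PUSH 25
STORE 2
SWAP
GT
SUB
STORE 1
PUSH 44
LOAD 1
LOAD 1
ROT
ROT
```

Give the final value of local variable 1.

PUSH 2  → [2]
POP     → []
PUSH -8 → [-8]
PUSH 39 → [-8, 39]
DUP     → [-8, 39, 39]
DUP     → [-8, 39, 39, 39]
MUL     → [-8, 39, 1521]
PUSH 25 → [-8, 39, 1521, 25]
STORE 2 → [-8, 39, 1521]
SWAP    → [-8, 1521, 39]
GT      → [-8, 1]
SUB     → [-9]
STORE 1 → []
PUSH 44 → [44]
LOAD 1  → [44, -9]
LOAD 1  → [44, -9, -9]
ROT     → [-9, -9, 44]
ROT     → [-9, 44, -9]

-9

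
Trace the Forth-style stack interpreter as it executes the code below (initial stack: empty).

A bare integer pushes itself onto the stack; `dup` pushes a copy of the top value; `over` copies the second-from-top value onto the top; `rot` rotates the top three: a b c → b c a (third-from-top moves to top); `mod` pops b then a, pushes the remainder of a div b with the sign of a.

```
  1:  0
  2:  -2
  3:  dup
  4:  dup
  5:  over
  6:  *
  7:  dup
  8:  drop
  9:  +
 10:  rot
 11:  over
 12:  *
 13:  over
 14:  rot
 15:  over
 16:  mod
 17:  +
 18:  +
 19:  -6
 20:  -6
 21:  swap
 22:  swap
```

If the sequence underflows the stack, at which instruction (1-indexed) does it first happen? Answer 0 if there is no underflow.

0    -> 0
-2   -> 0 -2
dup  -> 0 -2 -2
dup  -> 0 -2 -2 -2
over -> 0 -2 -2 -2 -2
*    -> 0 -2 -2 4
dup  -> 0 -2 -2 4 4
drop -> 0 -2 -2 4
+    -> 0 -2 2
rot  -> -2 2 0
over -> -2 2 0 2
*    -> -2 2 0
over -> -2 2 0 2
rot  -> -2 0 2 2
over -> -2 0 2 2 2
mod  -> -2 0 2 0
+    -> -2 0 2
+    -> -2 2
-6   -> -2 2 -6
-6   -> -2 2 -6 -6
swap -> -2 2 -6 -6
swap -> -2 2 -6 -6

0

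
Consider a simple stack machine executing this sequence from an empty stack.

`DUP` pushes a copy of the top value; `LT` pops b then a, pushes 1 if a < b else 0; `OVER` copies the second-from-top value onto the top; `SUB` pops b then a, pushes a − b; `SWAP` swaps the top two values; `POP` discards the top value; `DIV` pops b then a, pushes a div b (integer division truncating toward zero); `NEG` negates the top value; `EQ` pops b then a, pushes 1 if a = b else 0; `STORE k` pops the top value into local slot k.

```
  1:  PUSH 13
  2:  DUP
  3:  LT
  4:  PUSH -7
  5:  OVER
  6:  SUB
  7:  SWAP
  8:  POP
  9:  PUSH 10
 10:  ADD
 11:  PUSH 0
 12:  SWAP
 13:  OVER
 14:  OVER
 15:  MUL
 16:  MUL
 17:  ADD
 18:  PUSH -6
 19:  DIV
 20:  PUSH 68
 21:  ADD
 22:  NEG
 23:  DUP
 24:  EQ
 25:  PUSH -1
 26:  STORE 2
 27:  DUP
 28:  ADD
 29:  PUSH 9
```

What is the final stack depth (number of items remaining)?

PUSH 13 : [13]
DUP     : [13, 13]
LT      : [0]
PUSH -7 : [0, -7]
OVER    : [0, -7, 0]
SUB     : [0, -7]
SWAP    : [-7, 0]
POP     : [-7]
PUSH 10 : [-7, 10]
ADD     : [3]
PUSH 0  : [3, 0]
SWAP    : [0, 3]
OVER    : [0, 3, 0]
OVER    : [0, 3, 0, 3]
MUL     : [0, 3, 0]
MUL     : [0, 0]
ADD     : [0]
PUSH -6 : [0, -6]
DIV     : [0]
PUSH 68 : [0, 68]
ADD     : [68]
NEG     : [-68]
DUP     : [-68, -68]
EQ      : [1]
PUSH -1 : [1, -1]
STORE 2 : [1]
DUP     : [1, 1]
ADD     : [2]
PUSH 9  : [2, 9]

2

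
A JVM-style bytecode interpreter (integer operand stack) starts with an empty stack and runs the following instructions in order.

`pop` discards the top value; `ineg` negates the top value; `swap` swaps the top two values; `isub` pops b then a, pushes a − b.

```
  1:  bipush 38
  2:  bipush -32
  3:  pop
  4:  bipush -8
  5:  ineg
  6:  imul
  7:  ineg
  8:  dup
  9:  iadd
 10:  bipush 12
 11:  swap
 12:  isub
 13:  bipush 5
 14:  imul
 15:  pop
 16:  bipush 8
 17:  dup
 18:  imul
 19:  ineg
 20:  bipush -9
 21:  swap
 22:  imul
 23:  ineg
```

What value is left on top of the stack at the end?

bipush 38  -> 38
bipush -32 -> 38 -32
pop        -> 38
bipush -8  -> 38 -8
ineg       -> 38 8
imul       -> 304
ineg       -> -304
dup        -> -304 -304
iadd       -> -608
bipush 12  -> -608 12
swap       -> 12 -608
isub       -> 620
bipush 5   -> 620 5
imul       -> 3100
pop        -> (empty)
bipush 8   -> 8
dup        -> 8 8
imul       -> 64
ineg       -> -64
bipush -9  -> -64 -9
swap       -> -9 -64
imul       -> 576
ineg       -> -576

-576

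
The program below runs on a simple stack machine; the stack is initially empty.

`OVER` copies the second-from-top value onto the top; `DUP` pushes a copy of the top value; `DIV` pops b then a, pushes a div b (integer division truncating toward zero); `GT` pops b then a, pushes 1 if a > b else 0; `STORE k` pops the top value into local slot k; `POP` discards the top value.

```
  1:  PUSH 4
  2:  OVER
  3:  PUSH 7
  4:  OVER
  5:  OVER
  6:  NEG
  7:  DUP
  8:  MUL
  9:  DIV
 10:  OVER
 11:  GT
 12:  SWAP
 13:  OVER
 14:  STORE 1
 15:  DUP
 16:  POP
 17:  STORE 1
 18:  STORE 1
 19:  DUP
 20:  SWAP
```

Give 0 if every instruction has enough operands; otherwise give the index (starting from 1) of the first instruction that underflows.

2

PUSH 4 → 4
OVER  — needs 2 operands, stack has 1 → underflow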